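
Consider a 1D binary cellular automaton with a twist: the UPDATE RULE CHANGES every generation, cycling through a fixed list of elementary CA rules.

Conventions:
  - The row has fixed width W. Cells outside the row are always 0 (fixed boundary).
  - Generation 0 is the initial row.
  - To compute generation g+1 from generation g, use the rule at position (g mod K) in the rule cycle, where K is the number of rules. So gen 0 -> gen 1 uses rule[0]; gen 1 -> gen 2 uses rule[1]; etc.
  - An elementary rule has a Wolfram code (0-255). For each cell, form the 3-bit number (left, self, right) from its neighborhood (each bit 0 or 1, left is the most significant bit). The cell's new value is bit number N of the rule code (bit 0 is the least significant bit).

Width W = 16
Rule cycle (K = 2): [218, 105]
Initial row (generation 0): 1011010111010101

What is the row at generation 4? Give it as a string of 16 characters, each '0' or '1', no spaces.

Answer: 1011011111010001

Derivation:
Gen 0: 1011010111010101
Gen 1 (rule 218): 0011000111000000
Gen 2 (rule 105): 1011010101011111
Gen 3 (rule 218): 0011000000011111
Gen 4 (rule 105): 1011011111010001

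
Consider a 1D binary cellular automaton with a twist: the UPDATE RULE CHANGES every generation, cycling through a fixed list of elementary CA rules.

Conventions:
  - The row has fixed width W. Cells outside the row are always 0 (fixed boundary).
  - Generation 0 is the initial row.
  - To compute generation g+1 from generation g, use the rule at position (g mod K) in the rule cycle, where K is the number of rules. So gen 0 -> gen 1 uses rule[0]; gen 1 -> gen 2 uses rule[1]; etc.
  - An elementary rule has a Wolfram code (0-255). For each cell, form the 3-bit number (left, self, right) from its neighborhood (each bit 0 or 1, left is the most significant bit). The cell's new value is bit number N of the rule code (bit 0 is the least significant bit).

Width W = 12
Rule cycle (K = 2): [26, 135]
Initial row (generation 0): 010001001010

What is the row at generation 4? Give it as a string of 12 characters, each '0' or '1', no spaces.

Gen 0: 010001001010
Gen 1 (rule 26): 101010110001
Gen 2 (rule 135): 101010000111
Gen 3 (rule 26): 000001001100
Gen 4 (rule 135): 111111010001

Answer: 111111010001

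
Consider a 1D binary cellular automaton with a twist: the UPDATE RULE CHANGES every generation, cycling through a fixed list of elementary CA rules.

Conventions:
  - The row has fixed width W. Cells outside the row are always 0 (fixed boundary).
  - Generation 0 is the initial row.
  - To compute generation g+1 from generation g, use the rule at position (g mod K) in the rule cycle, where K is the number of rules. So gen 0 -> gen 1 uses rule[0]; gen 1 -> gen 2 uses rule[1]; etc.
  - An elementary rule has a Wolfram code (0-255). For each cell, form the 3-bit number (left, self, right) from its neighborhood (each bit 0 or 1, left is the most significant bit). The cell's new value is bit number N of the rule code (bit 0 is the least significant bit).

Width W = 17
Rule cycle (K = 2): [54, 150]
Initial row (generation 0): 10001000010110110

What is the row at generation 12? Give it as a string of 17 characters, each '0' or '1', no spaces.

Gen 0: 10001000010110110
Gen 1 (rule 54): 11011100111001001
Gen 2 (rule 150): 00001011010111111
Gen 3 (rule 54): 00011100111000000
Gen 4 (rule 150): 00101011010100000
Gen 5 (rule 54): 01111100111110000
Gen 6 (rule 150): 10111011011101000
Gen 7 (rule 54): 11000100100011100
Gen 8 (rule 150): 00101111110101010
Gen 9 (rule 54): 01110000001111111
Gen 10 (rule 150): 10101000010111110
Gen 11 (rule 54): 11111100111000001
Gen 12 (rule 150): 01111011010100011

Answer: 01111011010100011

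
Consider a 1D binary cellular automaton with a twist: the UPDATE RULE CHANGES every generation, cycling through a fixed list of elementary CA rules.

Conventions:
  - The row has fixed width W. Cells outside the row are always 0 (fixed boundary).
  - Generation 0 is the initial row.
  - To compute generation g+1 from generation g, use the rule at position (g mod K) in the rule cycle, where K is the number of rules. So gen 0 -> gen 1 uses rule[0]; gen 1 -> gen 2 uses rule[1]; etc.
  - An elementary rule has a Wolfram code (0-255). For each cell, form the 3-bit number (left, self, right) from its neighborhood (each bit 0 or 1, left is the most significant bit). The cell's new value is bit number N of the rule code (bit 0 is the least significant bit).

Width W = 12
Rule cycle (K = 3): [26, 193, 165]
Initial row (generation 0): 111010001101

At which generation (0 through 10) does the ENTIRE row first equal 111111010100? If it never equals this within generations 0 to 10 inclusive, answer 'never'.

Gen 0: 111010001101
Gen 1 (rule 26): 100001011000
Gen 2 (rule 193): 001100001011
Gen 3 (rule 165): 100001101100
Gen 4 (rule 26): 010011001010
Gen 5 (rule 193): 000001000000
Gen 6 (rule 165): 111101011111
Gen 7 (rule 26): 100000010000
Gen 8 (rule 193): 001111000111
Gen 9 (rule 165): 100110010010
Gen 10 (rule 26): 011101101101

Answer: never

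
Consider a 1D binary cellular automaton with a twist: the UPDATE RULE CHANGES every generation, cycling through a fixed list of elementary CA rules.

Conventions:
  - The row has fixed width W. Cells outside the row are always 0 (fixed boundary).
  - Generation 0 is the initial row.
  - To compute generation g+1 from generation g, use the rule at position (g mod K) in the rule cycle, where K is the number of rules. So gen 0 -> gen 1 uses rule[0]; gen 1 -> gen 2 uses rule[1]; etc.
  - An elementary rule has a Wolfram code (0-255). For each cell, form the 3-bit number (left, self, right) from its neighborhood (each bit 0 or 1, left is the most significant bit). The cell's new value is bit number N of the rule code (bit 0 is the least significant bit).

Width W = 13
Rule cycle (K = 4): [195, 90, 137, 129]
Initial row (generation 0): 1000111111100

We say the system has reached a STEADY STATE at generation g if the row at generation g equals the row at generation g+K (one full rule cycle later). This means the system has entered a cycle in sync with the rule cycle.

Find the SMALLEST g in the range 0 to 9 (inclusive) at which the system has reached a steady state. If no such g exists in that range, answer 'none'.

Gen 0: 1000111111100
Gen 1 (rule 195): 0011011111101
Gen 2 (rule 90): 0111010000100
Gen 3 (rule 137): 0110000110001
Gen 4 (rule 129): 0000110000100
Gen 5 (rule 195): 1111010111001
Gen 6 (rule 90): 1001000101110
Gen 7 (rule 137): 0000010001100
Gen 8 (rule 129): 1111000100001
Gen 9 (rule 195): 0111011001110
Gen 10 (rule 90): 1101011111011
Gen 11 (rule 137): 1000011110010
Gen 12 (rule 129): 0011001100000
Gen 13 (rule 195): 1101010101111

Answer: none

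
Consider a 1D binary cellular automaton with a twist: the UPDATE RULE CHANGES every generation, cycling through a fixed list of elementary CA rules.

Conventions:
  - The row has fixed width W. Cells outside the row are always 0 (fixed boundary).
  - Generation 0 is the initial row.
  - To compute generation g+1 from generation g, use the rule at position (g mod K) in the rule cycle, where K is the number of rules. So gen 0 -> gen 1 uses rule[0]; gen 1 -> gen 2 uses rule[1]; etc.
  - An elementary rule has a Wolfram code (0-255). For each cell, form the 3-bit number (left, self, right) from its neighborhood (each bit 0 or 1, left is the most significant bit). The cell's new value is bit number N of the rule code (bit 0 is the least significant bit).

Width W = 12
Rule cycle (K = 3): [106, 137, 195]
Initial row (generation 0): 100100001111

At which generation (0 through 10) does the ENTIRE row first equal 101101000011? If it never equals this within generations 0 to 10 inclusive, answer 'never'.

Gen 0: 100100001111
Gen 1 (rule 106): 001000011001
Gen 2 (rule 137): 100011010000
Gen 3 (rule 195): 001101000111
Gen 4 (rule 106): 011110001101
Gen 5 (rule 137): 011100101000
Gen 6 (rule 195): 101101000011
Gen 7 (rule 106): 011110000111
Gen 8 (rule 137): 011100110110
Gen 9 (rule 195): 101101010010
Gen 10 (rule 106): 011110100100

Answer: 6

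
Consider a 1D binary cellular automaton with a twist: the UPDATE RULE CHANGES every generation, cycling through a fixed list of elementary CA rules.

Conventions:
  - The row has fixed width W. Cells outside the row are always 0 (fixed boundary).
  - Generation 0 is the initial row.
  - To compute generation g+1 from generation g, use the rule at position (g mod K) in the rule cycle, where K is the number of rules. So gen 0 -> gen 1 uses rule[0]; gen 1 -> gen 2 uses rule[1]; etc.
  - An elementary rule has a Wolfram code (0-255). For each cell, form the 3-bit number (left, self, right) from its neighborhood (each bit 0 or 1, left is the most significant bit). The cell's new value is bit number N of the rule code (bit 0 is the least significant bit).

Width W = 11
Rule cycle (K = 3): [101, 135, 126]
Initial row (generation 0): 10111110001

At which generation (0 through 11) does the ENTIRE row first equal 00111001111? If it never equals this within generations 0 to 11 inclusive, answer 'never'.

Gen 0: 10111110001
Gen 1 (rule 101): 11000010101
Gen 2 (rule 135): 00011110101
Gen 3 (rule 126): 00110011111
Gen 4 (rule 101): 10010000001
Gen 5 (rule 135): 10110111111
Gen 6 (rule 126): 11111100001
Gen 7 (rule 101): 00000101101
Gen 8 (rule 135): 11111100001
Gen 9 (rule 126): 10000110011
Gen 10 (rule 101): 10110010001
Gen 11 (rule 135): 10000110111

Answer: never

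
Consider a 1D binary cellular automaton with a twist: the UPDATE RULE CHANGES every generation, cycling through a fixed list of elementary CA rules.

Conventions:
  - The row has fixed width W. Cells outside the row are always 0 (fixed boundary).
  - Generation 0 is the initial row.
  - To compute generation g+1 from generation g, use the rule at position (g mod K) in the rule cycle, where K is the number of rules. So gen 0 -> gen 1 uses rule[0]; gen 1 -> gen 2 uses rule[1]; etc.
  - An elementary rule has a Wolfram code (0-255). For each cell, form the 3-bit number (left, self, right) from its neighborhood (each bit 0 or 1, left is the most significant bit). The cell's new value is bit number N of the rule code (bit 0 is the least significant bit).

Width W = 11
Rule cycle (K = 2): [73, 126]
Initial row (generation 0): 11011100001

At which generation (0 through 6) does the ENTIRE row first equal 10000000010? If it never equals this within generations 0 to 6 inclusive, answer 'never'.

Gen 0: 11011100001
Gen 1 (rule 73): 11010101100
Gen 2 (rule 126): 11111111110
Gen 3 (rule 73): 10000000010
Gen 4 (rule 126): 11000000111
Gen 5 (rule 73): 11011110101
Gen 6 (rule 126): 11110011111

Answer: 3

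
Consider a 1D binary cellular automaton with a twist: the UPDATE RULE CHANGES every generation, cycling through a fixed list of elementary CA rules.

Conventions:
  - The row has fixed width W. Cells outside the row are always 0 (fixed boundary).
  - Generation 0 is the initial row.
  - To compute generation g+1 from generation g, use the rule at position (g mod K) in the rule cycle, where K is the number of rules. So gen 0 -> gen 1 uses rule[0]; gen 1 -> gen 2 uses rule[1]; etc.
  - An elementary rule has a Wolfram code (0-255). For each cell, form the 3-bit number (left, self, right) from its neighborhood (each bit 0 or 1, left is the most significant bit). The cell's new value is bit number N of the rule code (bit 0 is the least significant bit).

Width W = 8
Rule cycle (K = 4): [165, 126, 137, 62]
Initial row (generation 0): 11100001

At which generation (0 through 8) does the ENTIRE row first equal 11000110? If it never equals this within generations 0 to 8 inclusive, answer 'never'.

Answer: 7

Derivation:
Gen 0: 11100001
Gen 1 (rule 165): 01001101
Gen 2 (rule 126): 11111111
Gen 3 (rule 137): 11111110
Gen 4 (rule 62): 10000001
Gen 5 (rule 165): 10111101
Gen 6 (rule 126): 11100111
Gen 7 (rule 137): 11000110
Gen 8 (rule 62): 10101101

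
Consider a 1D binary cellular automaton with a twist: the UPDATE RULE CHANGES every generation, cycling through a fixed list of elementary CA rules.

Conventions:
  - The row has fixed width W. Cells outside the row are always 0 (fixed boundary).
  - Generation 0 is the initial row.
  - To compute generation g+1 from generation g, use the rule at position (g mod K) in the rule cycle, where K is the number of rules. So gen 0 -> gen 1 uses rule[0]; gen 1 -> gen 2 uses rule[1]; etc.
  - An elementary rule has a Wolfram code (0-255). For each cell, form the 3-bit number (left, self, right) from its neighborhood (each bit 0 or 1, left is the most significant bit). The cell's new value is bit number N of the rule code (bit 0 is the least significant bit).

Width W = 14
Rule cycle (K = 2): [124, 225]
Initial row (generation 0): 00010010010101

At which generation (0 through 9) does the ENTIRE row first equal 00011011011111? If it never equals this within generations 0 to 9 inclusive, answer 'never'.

Gen 0: 00010010010101
Gen 1 (rule 124): 00011011011111
Gen 2 (rule 225): 11001101101111
Gen 3 (rule 124): 11101111111001
Gen 4 (rule 225): 01110111111000
Gen 5 (rule 124): 01011100001100
Gen 6 (rule 225): 00101101100101
Gen 7 (rule 124): 00111111110111
Gen 8 (rule 225): 10011111111011
Gen 9 (rule 124): 11010000001111

Answer: 1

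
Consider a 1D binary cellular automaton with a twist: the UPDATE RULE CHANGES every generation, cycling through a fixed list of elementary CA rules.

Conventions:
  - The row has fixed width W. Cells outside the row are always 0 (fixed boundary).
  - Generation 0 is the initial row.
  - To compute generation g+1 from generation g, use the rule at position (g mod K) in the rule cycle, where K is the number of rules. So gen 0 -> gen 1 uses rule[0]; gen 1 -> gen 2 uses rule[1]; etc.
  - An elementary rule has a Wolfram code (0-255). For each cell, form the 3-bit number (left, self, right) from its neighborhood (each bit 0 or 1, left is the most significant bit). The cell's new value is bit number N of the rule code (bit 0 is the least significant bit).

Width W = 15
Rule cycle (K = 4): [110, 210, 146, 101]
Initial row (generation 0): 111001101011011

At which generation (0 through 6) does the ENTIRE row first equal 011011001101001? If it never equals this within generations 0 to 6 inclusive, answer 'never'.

Gen 0: 111001101011011
Gen 1 (rule 110): 101011111111111
Gen 2 (rule 210): 000001111111111
Gen 3 (rule 146): 000010111111110
Gen 4 (rule 101): 111011000000010
Gen 5 (rule 110): 101111000000110
Gen 6 (rule 210): 000111100001011

Answer: never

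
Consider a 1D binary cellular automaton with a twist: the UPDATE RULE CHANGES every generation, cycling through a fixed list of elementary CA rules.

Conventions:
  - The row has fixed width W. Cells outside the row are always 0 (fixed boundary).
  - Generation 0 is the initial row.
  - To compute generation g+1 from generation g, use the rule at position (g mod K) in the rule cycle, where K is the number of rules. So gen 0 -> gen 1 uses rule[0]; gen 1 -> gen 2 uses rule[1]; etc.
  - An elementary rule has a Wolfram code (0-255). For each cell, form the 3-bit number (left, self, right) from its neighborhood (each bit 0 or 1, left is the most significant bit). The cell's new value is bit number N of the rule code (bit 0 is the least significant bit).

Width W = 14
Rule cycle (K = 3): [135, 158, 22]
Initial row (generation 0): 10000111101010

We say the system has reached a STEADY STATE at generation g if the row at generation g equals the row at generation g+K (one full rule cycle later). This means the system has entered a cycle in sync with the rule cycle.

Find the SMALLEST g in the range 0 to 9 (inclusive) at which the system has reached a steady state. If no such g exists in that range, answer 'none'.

Answer: 8

Derivation:
Gen 0: 10000111101010
Gen 1 (rule 135): 10111011001010
Gen 2 (rule 158): 10110010111011
Gen 3 (rule 22): 10001110000000
Gen 4 (rule 135): 10110100111111
Gen 5 (rule 158): 10100111111110
Gen 6 (rule 22): 10111000000001
Gen 7 (rule 135): 10010011111111
Gen 8 (rule 158): 11111111111110
Gen 9 (rule 22): 00000000000001
Gen 10 (rule 135): 11111111111111
Gen 11 (rule 158): 11111111111110
Gen 12 (rule 22): 00000000000001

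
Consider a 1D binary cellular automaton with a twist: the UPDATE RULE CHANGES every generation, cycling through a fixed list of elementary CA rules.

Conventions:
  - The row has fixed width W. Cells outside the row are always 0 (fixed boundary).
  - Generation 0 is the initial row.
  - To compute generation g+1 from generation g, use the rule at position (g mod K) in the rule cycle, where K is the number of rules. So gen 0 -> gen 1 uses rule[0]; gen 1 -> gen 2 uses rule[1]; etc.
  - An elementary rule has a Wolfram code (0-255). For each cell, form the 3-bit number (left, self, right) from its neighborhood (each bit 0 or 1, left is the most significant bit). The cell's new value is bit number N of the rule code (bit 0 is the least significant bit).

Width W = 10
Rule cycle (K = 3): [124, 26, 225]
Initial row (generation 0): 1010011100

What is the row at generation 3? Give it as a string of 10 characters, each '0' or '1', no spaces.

Gen 0: 1010011100
Gen 1 (rule 124): 1111010110
Gen 2 (rule 26): 1000000101
Gen 3 (rule 225): 0011110010

Answer: 0011110010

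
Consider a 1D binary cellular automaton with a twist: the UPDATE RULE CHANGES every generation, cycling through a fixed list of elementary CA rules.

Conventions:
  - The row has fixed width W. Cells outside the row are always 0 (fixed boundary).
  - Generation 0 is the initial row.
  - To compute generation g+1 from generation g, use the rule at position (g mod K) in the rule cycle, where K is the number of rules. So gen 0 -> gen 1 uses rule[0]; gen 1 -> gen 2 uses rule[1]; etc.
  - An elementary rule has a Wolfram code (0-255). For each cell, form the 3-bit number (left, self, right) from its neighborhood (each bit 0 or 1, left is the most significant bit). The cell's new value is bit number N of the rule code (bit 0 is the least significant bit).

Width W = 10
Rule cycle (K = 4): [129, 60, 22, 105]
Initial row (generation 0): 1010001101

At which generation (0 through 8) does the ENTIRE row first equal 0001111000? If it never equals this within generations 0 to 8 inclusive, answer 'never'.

Gen 0: 1010001101
Gen 1 (rule 129): 0000100000
Gen 2 (rule 60): 0000110000
Gen 3 (rule 22): 0001001000
Gen 4 (rule 105): 1100000011
Gen 5 (rule 129): 0001111000
Gen 6 (rule 60): 0001000100
Gen 7 (rule 22): 0011101110
Gen 8 (rule 105): 1010111010

Answer: 5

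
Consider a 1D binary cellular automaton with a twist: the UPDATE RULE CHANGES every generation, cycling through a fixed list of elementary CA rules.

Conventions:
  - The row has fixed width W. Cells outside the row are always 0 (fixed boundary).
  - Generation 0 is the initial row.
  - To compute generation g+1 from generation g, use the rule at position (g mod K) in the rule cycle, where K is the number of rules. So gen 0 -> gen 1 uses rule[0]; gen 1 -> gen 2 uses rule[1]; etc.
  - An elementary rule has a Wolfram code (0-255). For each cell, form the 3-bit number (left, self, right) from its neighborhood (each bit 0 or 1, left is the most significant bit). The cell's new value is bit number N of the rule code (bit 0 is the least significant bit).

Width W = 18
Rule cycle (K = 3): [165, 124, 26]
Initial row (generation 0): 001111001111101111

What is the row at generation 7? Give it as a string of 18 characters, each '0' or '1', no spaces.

Gen 0: 001111001111101111
Gen 1 (rule 165): 100110000111010110
Gen 2 (rule 124): 110111000101111111
Gen 3 (rule 26): 100100101001000000
Gen 4 (rule 165): 100100111001011111
Gen 5 (rule 124): 110110101101110001
Gen 6 (rule 26): 100100001001001010
Gen 7 (rule 165): 100101101001001110

Answer: 100101101001001110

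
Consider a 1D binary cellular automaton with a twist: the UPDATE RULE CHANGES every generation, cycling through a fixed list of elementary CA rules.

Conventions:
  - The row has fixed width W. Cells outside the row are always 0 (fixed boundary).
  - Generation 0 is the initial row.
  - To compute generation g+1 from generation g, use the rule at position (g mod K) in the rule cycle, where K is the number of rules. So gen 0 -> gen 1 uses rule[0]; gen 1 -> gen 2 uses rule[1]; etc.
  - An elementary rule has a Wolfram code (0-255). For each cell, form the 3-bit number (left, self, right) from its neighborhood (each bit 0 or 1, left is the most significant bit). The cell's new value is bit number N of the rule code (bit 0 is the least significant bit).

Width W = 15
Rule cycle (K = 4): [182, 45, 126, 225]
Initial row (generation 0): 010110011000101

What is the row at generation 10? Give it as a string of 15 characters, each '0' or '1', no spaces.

Answer: 111110010110110

Derivation:
Gen 0: 010110011000101
Gen 1 (rule 182): 111001100101111
Gen 2 (rule 45): 100001000111000
Gen 3 (rule 126): 110011101101100
Gen 4 (rule 225): 010001110110101
Gen 5 (rule 182): 111010101001111
Gen 6 (rule 45): 100111111001000
Gen 7 (rule 126): 111100001111100
Gen 8 (rule 225): 011101100111101
Gen 9 (rule 182): 101010011011011
Gen 10 (rule 45): 111110010110110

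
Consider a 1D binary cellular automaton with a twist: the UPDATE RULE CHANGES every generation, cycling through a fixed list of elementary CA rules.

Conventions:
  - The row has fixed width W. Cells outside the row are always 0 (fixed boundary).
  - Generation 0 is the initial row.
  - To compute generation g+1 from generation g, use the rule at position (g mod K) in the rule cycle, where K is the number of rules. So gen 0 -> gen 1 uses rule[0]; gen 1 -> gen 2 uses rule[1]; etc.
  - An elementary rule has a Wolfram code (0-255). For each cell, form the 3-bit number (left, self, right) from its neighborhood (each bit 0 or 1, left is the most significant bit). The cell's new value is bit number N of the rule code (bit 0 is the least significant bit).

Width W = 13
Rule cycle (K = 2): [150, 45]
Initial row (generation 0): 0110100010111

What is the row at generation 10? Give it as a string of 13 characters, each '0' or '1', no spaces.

Answer: 1000100111100

Derivation:
Gen 0: 0110100010111
Gen 1 (rule 150): 1000110110010
Gen 2 (rule 45): 1010101100010
Gen 3 (rule 150): 1010100010111
Gen 4 (rule 45): 1111101011100
Gen 5 (rule 150): 0111001001010
Gen 6 (rule 45): 0100001001110
Gen 7 (rule 150): 1110011110101
Gen 8 (rule 45): 1000010001111
Gen 9 (rule 150): 1100111010110
Gen 10 (rule 45): 1000100111100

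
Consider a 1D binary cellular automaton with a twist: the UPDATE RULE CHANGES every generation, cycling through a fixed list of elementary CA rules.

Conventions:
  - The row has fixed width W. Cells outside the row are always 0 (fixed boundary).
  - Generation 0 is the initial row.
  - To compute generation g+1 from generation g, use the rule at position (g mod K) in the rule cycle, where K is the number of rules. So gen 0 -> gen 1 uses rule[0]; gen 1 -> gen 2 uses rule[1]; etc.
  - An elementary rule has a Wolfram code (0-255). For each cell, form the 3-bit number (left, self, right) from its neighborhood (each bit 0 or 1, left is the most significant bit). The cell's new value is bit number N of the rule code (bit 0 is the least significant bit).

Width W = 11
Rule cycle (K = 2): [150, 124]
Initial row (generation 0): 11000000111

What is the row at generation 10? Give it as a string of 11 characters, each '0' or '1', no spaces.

Answer: 01111001111

Derivation:
Gen 0: 11000000111
Gen 1 (rule 150): 00100001010
Gen 2 (rule 124): 00110001111
Gen 3 (rule 150): 01001010110
Gen 4 (rule 124): 01101111111
Gen 5 (rule 150): 10000111110
Gen 6 (rule 124): 11000100011
Gen 7 (rule 150): 00101110100
Gen 8 (rule 124): 00111011110
Gen 9 (rule 150): 01010001101
Gen 10 (rule 124): 01111001111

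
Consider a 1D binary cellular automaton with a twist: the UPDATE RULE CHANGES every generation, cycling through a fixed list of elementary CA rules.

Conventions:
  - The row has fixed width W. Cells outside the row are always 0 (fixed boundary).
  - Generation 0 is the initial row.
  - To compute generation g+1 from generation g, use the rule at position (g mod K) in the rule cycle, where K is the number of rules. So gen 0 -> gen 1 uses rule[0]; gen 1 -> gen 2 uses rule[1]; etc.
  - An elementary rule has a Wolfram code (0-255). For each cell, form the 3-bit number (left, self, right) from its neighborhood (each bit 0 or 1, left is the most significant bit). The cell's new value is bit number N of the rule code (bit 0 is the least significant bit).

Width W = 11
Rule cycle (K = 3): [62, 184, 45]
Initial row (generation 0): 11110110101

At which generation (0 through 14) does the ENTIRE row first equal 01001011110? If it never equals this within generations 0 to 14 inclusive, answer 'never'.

Answer: 2

Derivation:
Gen 0: 11110110101
Gen 1 (rule 62): 10001101111
Gen 2 (rule 184): 01001011110
Gen 3 (rule 45): 01001110000
Gen 4 (rule 62): 11111001000
Gen 5 (rule 184): 11110100100
Gen 6 (rule 45): 10001100101
Gen 7 (rule 62): 11011011111
Gen 8 (rule 184): 10110111110
Gen 9 (rule 45): 11101100000
Gen 10 (rule 62): 10011010000
Gen 11 (rule 184): 01010101000
Gen 12 (rule 45): 01111111011
Gen 13 (rule 62): 11000000110
Gen 14 (rule 184): 10100000101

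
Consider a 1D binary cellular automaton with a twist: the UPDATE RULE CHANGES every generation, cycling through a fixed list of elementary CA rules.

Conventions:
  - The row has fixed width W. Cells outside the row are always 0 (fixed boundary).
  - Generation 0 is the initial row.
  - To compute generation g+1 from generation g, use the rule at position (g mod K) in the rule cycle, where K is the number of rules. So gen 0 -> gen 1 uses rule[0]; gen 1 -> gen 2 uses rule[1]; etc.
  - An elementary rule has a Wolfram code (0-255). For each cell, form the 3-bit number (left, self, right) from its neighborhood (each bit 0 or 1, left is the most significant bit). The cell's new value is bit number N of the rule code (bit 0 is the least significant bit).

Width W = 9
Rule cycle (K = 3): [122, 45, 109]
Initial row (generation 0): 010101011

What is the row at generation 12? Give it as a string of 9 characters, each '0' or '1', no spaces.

Answer: 010101111

Derivation:
Gen 0: 010101011
Gen 1 (rule 122): 101010111
Gen 2 (rule 45): 111111100
Gen 3 (rule 109): 100000101
Gen 4 (rule 122): 010001010
Gen 5 (rule 45): 010101110
Gen 6 (rule 109): 011111010
Gen 7 (rule 122): 110001101
Gen 8 (rule 45): 100101011
Gen 9 (rule 109): 100111111
Gen 10 (rule 122): 011100001
Gen 11 (rule 45): 010001101
Gen 12 (rule 109): 010101111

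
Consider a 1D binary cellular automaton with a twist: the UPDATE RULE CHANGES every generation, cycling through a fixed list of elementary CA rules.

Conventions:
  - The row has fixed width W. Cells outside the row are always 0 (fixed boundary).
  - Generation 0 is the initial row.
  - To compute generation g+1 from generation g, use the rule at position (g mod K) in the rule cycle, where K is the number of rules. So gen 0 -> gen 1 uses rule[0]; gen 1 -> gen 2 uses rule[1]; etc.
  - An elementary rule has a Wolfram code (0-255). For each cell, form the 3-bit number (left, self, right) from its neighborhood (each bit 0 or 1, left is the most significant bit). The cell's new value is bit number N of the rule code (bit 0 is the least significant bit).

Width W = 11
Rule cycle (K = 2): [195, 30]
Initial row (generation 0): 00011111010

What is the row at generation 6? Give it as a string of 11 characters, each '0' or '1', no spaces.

Gen 0: 00011111010
Gen 1 (rule 195): 11101111000
Gen 2 (rule 30): 10001000100
Gen 3 (rule 195): 00110011001
Gen 4 (rule 30): 01101110111
Gen 5 (rule 195): 10100110011
Gen 6 (rule 30): 10111101110

Answer: 10111101110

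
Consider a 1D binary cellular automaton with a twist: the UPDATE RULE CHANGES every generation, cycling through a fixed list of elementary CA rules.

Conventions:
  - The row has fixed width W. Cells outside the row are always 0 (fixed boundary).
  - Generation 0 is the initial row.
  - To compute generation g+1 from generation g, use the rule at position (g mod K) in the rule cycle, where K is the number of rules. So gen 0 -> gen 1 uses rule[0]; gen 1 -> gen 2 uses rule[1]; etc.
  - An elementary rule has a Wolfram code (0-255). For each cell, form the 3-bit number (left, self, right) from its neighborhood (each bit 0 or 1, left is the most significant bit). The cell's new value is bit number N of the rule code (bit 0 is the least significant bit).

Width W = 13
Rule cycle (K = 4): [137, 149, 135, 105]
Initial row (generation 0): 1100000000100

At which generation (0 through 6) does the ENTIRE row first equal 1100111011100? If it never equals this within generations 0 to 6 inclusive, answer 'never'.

Answer: 4

Derivation:
Gen 0: 1100000000100
Gen 1 (rule 137): 1001111110001
Gen 2 (rule 149): 1100111101101
Gen 3 (rule 135): 0001011000001
Gen 4 (rule 105): 1100111011100
Gen 5 (rule 137): 1000110011001
Gen 6 (rule 149): 1110001000101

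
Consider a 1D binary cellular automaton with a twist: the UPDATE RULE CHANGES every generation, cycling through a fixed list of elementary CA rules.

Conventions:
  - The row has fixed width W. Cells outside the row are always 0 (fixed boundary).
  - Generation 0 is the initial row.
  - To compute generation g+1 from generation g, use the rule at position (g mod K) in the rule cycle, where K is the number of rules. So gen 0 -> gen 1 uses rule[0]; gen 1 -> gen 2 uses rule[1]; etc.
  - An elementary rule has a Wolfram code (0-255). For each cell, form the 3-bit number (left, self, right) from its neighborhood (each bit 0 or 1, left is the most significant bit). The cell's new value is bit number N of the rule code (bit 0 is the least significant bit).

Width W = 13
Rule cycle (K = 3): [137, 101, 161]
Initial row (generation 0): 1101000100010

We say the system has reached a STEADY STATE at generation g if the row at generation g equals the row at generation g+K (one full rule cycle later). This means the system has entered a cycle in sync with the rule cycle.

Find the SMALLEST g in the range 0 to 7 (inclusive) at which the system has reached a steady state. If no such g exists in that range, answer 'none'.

Gen 0: 1101000100010
Gen 1 (rule 137): 1000010001000
Gen 2 (rule 101): 1011010101011
Gen 3 (rule 161): 0100101010100
Gen 4 (rule 137): 0000000000001
Gen 5 (rule 101): 1111111111101
Gen 6 (rule 161): 0111111111010
Gen 7 (rule 137): 0111111110000
Gen 8 (rule 101): 0000000010111
Gen 9 (rule 161): 1111111001010
Gen 10 (rule 137): 1111110000000

Answer: none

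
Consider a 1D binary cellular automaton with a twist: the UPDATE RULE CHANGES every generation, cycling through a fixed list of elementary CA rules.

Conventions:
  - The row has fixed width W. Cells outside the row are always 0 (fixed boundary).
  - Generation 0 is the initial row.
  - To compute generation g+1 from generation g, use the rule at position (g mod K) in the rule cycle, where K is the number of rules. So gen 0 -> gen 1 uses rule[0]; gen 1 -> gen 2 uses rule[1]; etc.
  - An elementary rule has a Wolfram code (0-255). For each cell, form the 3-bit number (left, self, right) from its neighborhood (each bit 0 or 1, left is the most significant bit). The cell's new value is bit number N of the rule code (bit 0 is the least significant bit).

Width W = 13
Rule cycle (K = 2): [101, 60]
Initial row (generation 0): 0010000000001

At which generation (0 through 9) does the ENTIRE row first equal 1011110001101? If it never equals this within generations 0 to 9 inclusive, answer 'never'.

Answer: never

Derivation:
Gen 0: 0010000000001
Gen 1 (rule 101): 1010111111101
Gen 2 (rule 60): 1111100000011
Gen 3 (rule 101): 0000101111001
Gen 4 (rule 60): 0000111000101
Gen 5 (rule 101): 1110001010111
Gen 6 (rule 60): 1001001111100
Gen 7 (rule 101): 1001000000101
Gen 8 (rule 60): 1101100000111
Gen 9 (rule 101): 0110101110001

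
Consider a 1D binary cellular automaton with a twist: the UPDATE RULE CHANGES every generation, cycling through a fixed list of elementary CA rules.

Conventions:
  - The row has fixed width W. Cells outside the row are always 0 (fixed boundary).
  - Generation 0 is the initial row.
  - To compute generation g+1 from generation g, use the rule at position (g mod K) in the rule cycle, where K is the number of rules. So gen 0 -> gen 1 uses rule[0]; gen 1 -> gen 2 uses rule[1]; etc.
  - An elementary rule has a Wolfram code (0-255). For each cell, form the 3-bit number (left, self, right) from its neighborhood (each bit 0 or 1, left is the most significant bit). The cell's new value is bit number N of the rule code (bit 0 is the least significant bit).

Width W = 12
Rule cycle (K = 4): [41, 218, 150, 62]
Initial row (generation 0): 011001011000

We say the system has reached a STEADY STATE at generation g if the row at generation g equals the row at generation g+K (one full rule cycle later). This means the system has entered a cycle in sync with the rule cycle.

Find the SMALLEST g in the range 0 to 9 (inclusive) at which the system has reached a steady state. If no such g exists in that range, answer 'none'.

Answer: none

Derivation:
Gen 0: 011001011000
Gen 1 (rule 41): 010000110011
Gen 2 (rule 218): 101001111111
Gen 3 (rule 150): 101110111110
Gen 4 (rule 62): 111001100001
Gen 5 (rule 41): 100001001100
Gen 6 (rule 218): 010010111110
Gen 7 (rule 150): 111110011101
Gen 8 (rule 62): 100001110011
Gen 9 (rule 41): 001101000010
Gen 10 (rule 218): 011100100101
Gen 11 (rule 150): 101011111101
Gen 12 (rule 62): 111110000011
Gen 13 (rule 41): 100000111010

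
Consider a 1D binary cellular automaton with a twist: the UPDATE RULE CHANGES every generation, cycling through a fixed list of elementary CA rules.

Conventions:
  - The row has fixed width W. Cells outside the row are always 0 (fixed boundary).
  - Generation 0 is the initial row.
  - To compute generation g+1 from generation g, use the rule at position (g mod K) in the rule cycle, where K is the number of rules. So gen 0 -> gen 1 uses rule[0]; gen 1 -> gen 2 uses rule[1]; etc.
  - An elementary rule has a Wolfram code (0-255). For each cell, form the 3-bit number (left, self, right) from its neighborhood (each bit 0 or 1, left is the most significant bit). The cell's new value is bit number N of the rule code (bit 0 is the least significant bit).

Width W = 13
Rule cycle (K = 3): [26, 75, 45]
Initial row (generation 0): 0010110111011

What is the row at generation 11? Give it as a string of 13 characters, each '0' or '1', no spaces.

Answer: 1100111101001

Derivation:
Gen 0: 0010110111011
Gen 1 (rule 26): 0100100100010
Gen 2 (rule 75): 1001001001100
Gen 3 (rule 45): 1001001001001
Gen 4 (rule 26): 0110110110110
Gen 5 (rule 75): 1110110110110
Gen 6 (rule 45): 1001101101100
Gen 7 (rule 26): 0111001001010
Gen 8 (rule 75): 1101010010000
Gen 9 (rule 45): 1011110010111
Gen 10 (rule 26): 0010001100100
Gen 11 (rule 75): 1100111101001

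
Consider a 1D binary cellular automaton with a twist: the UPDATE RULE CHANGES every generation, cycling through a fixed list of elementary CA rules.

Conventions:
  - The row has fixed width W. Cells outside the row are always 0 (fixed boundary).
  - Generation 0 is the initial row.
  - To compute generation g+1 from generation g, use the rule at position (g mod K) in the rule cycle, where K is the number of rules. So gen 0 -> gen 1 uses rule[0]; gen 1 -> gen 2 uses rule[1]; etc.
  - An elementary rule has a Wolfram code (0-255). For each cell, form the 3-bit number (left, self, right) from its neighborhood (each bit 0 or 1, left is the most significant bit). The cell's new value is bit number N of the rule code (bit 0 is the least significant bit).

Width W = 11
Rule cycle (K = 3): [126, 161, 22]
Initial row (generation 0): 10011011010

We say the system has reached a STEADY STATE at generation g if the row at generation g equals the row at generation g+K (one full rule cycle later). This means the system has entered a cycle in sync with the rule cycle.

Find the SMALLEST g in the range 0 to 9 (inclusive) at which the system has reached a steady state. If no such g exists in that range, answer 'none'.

Gen 0: 10011011010
Gen 1 (rule 126): 11111111111
Gen 2 (rule 161): 01111111110
Gen 3 (rule 22): 10000000001
Gen 4 (rule 126): 11000000011
Gen 5 (rule 161): 00011111000
Gen 6 (rule 22): 00100000100
Gen 7 (rule 126): 01110001110
Gen 8 (rule 161): 00100100100
Gen 9 (rule 22): 01111111110
Gen 10 (rule 126): 11000000011
Gen 11 (rule 161): 00011111000
Gen 12 (rule 22): 00100000100

Answer: none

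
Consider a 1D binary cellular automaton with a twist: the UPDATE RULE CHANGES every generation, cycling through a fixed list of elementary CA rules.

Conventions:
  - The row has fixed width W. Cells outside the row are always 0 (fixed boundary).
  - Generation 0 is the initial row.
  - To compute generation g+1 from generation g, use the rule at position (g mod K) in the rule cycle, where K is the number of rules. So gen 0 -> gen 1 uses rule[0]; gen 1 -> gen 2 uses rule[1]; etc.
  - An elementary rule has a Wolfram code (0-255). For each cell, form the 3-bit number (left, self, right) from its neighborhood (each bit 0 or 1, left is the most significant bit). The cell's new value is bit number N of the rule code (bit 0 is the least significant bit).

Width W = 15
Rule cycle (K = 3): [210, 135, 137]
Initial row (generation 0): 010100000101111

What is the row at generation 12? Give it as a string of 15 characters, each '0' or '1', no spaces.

Answer: 001111010000000

Derivation:
Gen 0: 010100000101111
Gen 1 (rule 210): 100010001000111
Gen 2 (rule 135): 101110111011010
Gen 3 (rule 137): 001100110010000
Gen 4 (rule 210): 010111011101000
Gen 5 (rule 135): 110010001001011
Gen 6 (rule 137): 100000100000010
Gen 7 (rule 210): 010001010000101
Gen 8 (rule 135): 110111010111101
Gen 9 (rule 137): 100110000111000
Gen 10 (rule 210): 011011001011100
Gen 11 (rule 135): 100000011001001
Gen 12 (rule 137): 001111010000000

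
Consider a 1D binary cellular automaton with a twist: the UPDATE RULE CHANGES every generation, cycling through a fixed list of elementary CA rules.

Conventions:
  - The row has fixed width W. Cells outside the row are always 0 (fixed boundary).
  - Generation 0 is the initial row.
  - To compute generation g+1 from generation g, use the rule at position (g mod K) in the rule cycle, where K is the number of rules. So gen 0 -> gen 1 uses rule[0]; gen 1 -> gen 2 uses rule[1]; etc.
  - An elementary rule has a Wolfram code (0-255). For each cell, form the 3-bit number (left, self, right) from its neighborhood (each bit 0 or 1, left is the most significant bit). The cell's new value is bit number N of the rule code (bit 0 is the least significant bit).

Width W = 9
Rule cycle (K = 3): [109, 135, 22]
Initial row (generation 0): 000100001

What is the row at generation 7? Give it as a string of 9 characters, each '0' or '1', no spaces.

Answer: 111111110

Derivation:
Gen 0: 000100001
Gen 1 (rule 109): 110101101
Gen 2 (rule 135): 000100001
Gen 3 (rule 22): 001110011
Gen 4 (rule 109): 101010011
Gen 5 (rule 135): 101010100
Gen 6 (rule 22): 101010110
Gen 7 (rule 109): 111111110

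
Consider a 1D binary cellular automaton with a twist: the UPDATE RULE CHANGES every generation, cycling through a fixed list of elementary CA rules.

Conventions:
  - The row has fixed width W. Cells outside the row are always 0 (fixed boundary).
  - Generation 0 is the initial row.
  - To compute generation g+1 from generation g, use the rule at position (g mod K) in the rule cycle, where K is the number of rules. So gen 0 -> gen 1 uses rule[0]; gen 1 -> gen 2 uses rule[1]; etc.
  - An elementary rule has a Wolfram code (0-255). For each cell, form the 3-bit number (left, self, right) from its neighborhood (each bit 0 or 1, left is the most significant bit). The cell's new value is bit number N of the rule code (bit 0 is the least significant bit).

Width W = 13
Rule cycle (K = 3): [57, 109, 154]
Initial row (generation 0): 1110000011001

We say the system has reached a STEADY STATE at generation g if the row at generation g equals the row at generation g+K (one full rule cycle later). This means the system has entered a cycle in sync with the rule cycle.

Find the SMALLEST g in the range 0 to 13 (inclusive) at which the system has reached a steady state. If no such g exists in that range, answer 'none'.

Gen 0: 1110000011001
Gen 1 (rule 57): 1001111010100
Gen 2 (rule 109): 1001001111101
Gen 3 (rule 154): 0110111111000
Gen 4 (rule 57): 0101100000111
Gen 5 (rule 109): 0111101110101
Gen 6 (rule 154): 1111001100000
Gen 7 (rule 57): 1000101011111
Gen 8 (rule 109): 1010111110001
Gen 9 (rule 154): 0000111101010
Gen 10 (rule 57): 1110100010101
Gen 11 (rule 109): 1011101011111
Gen 12 (rule 154): 0011000011110
Gen 13 (rule 57): 1010111010001
Gen 14 (rule 109): 1111101110101
Gen 15 (rule 154): 1111001100000
Gen 16 (rule 57): 1000101011111

Answer: none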